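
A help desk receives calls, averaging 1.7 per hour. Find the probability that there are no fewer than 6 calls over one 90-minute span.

Over the interval, μ = 1.7 × 1.5 = 2.55 (a 90-minute span = 1.5 hours).
P(N ≥ 6) = 1 − P(N ≤ 5) = 1 − Σ_{j=0}^{5} e^(−μ) μ^j/j! ≈ 0.0454.

0.0454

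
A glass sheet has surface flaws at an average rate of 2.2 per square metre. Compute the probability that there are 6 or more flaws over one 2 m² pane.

Over the interval, μ = 2.2 × 2 = 4.4 (a 2 m² pane = 2 square metres).
P(N ≥ 6) = 1 − P(N ≤ 5) = 1 − Σ_{j=0}^{5} e^(−μ) μ^j/j! ≈ 0.2801.

0.2801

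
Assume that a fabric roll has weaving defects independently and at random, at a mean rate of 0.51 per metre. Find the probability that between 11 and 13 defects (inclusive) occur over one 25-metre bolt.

Over the interval, μ = 0.51 × 25 = 12.75 (a 25-metre bolt = 25 metres).
P(11 ≤ N ≤ 13) = Σ_{j=11}^{13} e^(−12.75) · 12.75^j/j! ≈ 0.3267.

0.3267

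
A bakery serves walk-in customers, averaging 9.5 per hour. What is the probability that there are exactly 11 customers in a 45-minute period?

Over the interval, μ = 9.5 × 0.75 = 7.125 (a 45-minute period = 0.75 hours).
P(N = 11) = e^(−μ) μ^11/11! = e^(−7.125) · 7.125^11/39916800 ≈ 0.0484.

0.0484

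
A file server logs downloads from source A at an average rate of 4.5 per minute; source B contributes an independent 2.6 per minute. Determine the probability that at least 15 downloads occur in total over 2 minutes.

Independent Poisson processes superpose: combined rate λ = 4.5 + 2.6 = 7.1 per minute.
Over the interval, μ = 7.1 × 2 = 14.2 (2 minutes).
P(N ≥ 15) = 1 − P(N ≤ 14) ≈ 0.4508.

0.4508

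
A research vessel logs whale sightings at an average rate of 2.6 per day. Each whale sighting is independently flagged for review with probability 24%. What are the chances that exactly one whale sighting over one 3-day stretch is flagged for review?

Thinning: the whale sightings that are flagged for review themselves form a Poisson process with rate 0.24 × 2.6 = 0.624 per day.
Over the interval, μ = 0.624 × 3 = 1.872 (a 3-day stretch = 3 days).
P(N = 1) = e^(−1.872) · 1.872^1/1! ≈ 0.2879.

0.2879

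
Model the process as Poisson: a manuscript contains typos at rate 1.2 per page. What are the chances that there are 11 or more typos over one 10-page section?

0.6528

Over the interval, μ = 1.2 × 10 = 12 (a 10-page section = 10 pages).
P(N ≥ 11) = 1 − P(N ≤ 10) = 1 − Σ_{j=0}^{10} e^(−μ) μ^j/j! ≈ 0.6528.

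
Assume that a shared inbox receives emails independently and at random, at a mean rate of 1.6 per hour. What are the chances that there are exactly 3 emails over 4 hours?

Over the interval, μ = 1.6 × 4 = 6.4 (4 hours).
P(N = 3) = e^(−μ) μ^3/3! = e^(−6.4) · 6.4^3/6 ≈ 0.0726.

0.0726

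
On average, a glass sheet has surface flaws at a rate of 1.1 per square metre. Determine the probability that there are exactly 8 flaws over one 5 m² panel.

Over the interval, μ = 1.1 × 5 = 5.5 (a 5 m² panel = 5 square metres).
P(N = 8) = e^(−μ) μ^8/8! = e^(−5.5) · 5.5^8/40320 ≈ 0.0849.

0.0849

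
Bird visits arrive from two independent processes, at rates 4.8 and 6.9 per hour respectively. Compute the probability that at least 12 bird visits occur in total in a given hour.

0.5037

Independent Poisson processes superpose: combined rate λ = 4.8 + 6.9 = 11.7 per hour.
So μ = 11.7.
P(N ≥ 12) = 1 − P(N ≤ 11) ≈ 0.5037.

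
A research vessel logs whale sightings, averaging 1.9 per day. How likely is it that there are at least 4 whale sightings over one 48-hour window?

Over the interval, μ = 1.9 × 2 = 3.8 (a 48-hour window = 2 days).
P(N ≥ 4) = 1 − P(N ≤ 3) = 1 − Σ_{j=0}^{3} e^(−μ) μ^j/j! ≈ 0.5265.

0.5265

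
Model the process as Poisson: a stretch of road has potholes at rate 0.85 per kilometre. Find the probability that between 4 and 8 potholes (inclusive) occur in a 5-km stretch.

Over the interval, μ = 0.85 × 5 = 4.25 (a 5-km stretch = 5 kilometres).
P(4 ≤ N ≤ 8) = Σ_{j=4}^{8} e^(−4.25) · 4.25^j/j! ≈ 0.5840.

0.5840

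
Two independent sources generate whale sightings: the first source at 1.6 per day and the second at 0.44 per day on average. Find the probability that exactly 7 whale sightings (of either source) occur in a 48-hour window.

Independent Poisson processes superpose: combined rate λ = 1.6 + 0.44 = 2.04 per day.
Over the interval, μ = 2.04 × 2 = 4.08 (a 48-hour window = 2 days).
P(N = 7) = e^(−4.08) · 4.08^7/7! ≈ 0.0631.

0.0631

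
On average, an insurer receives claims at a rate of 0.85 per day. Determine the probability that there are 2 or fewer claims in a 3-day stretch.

Over the interval, μ = 0.85 × 3 = 2.55 (a 3-day stretch = 3 days).
P(N ≤ 2) = Σ_{j=0}^{2} e^(−μ) μ^j/j! ≈ 0.5311.

0.5311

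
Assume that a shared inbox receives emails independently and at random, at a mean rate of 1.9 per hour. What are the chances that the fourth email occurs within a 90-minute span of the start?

0.3192

Over the interval, μ = 1.9 × 1.5 = 2.85 (a 90-minute span = 1.5 hours).
The fourth arrival falls in the interval iff at least 4 events occur there: P(S_4 ≤ t) = P(N ≥ 4) = 1 − P(N ≤ 3) ≈ 0.3192.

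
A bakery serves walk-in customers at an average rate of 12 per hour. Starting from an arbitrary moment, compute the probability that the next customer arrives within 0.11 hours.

Inter-arrival times are exponential with rate λ = 12 per hour.
P(T ≤ 0.11) = 1 − e^(−λt) = 1 − e^(−12 × 0.11) = 1 − e^(−1.32) ≈ 0.7329.

0.7329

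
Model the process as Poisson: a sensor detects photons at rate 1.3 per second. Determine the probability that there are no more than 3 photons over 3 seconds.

0.4532

Over the interval, μ = 1.3 × 3 = 3.9 (3 seconds).
P(N ≤ 3) = Σ_{j=0}^{3} e^(−μ) μ^j/j! ≈ 0.4532.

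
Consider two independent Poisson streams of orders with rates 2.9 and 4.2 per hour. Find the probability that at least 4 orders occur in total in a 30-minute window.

Independent Poisson processes superpose: combined rate λ = 2.9 + 4.2 = 7.1 per hour.
Over the interval, μ = 7.1 × 0.5 = 3.55 (a 30-minute window = 0.5 hours).
P(N ≥ 4) = 1 − P(N ≤ 3) ≈ 0.4741.

0.4741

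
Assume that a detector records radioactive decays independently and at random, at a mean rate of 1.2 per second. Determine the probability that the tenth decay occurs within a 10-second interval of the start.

Over the interval, μ = 1.2 × 10 = 12 (a 10-second interval = 10 seconds).
The tenth arrival falls in the interval iff at least 10 events occur there: P(S_10 ≤ t) = P(N ≥ 10) = 1 − P(N ≤ 9) ≈ 0.7576.

0.7576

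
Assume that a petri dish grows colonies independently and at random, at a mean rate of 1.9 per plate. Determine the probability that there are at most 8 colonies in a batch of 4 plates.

0.6482

Over the interval, μ = 1.9 × 4 = 7.6 (a batch of 4 plates = 4 plates).
P(N ≤ 8) = Σ_{j=0}^{8} e^(−μ) μ^j/j! ≈ 0.6482.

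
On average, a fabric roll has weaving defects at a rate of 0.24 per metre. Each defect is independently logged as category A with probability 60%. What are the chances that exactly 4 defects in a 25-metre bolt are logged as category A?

0.1912

Thinning: the defects that are logged as category A themselves form a Poisson process with rate 0.6 × 0.24 = 0.144 per metre.
Over the interval, μ = 0.144 × 25 = 3.6 (a 25-metre bolt = 25 metres).
P(N = 4) = e^(−3.6) · 3.6^4/4! ≈ 0.1912.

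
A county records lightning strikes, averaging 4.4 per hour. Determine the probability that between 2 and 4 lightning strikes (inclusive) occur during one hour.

With mean μ = 4.4 per hour,
P(2 ≤ N ≤ 4) = Σ_{j=2}^{4} e^(−4.4) · 4.4^j/j! ≈ 0.4849.

0.4849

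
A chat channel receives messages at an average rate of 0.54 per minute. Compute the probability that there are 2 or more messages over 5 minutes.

Over the interval, μ = 0.54 × 5 = 2.7 (5 minutes).
P(N ≥ 2) = 1 − P(N ≤ 1) = 1 − Σ_{j=0}^{1} e^(−μ) μ^j/j! ≈ 0.7513.

0.7513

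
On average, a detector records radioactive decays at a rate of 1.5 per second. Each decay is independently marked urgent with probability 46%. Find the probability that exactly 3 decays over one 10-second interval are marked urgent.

Thinning: the decays that are marked urgent themselves form a Poisson process with rate 0.46 × 1.5 = 0.69 per second.
Over the interval, μ = 0.69 × 10 = 6.9 (a 10-second interval = 10 seconds).
P(N = 3) = e^(−6.9) · 6.9^3/3! ≈ 0.0552.

0.0552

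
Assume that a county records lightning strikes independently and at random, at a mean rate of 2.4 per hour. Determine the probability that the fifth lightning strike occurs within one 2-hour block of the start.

Over the interval, μ = 2.4 × 2 = 4.8 (a 2-hour block = 2 hours).
The fifth arrival falls in the interval iff at least 5 events occur there: P(S_5 ≤ t) = P(N ≥ 5) = 1 − P(N ≤ 4) ≈ 0.5237.

0.5237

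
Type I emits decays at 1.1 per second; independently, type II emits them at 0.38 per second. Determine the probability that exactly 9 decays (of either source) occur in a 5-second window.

Independent Poisson processes superpose: combined rate λ = 1.1 + 0.38 = 1.48 per second.
Over the interval, μ = 1.48 × 5 = 7.4 (a 5-second window = 5 seconds).
P(N = 9) = e^(−7.4) · 7.4^9/9! ≈ 0.1121.

0.1121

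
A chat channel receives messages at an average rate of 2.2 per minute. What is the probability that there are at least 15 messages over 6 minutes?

0.3454

Over the interval, μ = 2.2 × 6 = 13.2 (6 minutes).
P(N ≥ 15) = 1 − P(N ≤ 14) = 1 − Σ_{j=0}^{14} e^(−μ) μ^j/j! ≈ 0.3454.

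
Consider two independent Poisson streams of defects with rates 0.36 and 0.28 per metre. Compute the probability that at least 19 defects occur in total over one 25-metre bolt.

0.2577

Independent Poisson processes superpose: combined rate λ = 0.36 + 0.28 = 0.64 per metre.
Over the interval, μ = 0.64 × 25 = 16 (a 25-metre bolt = 25 metres).
P(N ≥ 19) = 1 − P(N ≤ 18) ≈ 0.2577.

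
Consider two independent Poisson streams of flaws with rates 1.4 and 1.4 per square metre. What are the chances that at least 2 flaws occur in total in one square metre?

Independent Poisson processes superpose: combined rate λ = 1.4 + 1.4 = 2.8 per square metre.
So μ = 2.8.
P(N ≥ 2) = 1 − P(N ≤ 1) ≈ 0.7689.

0.7689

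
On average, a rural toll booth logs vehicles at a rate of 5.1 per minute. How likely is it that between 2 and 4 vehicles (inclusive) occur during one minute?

With mean μ = 5.1 per minute,
P(2 ≤ N ≤ 4) = Σ_{j=2}^{4} e^(−5.1) · 5.1^j/j! ≈ 0.3859.

0.3859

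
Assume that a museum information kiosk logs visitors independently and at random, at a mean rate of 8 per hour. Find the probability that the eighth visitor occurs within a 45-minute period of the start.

0.2560

Over the interval, μ = 8 × 0.75 = 6 (a 45-minute period = 0.75 hours).
The eighth arrival falls in the interval iff at least 8 events occur there: P(S_8 ≤ t) = P(N ≥ 8) = 1 − P(N ≤ 7) ≈ 0.2560.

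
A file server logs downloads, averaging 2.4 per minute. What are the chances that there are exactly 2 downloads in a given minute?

0.2613

With mean μ = 2.4 per minute,
P(N = 2) = e^(−μ) μ^2/2! = e^(−2.4) · 2.4^2/2 ≈ 0.2613.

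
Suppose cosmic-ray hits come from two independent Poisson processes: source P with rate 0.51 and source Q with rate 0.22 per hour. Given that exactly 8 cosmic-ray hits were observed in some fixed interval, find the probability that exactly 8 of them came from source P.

0.0568

Given the total, each event is independently from source P with probability p = λ_P/(λ_P+λ_Q) = 0.51/0.73 ≈ 0.6986.
So K ~ Binomial(8, 0.51/0.73): P(K = 8) = C(8,8) · (0.51/0.73)^8 · (0.22/0.73)^0 ≈ 0.0568.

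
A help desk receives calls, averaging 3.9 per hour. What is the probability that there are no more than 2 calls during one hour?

With mean μ = 3.9 per hour,
P(N ≤ 2) = Σ_{j=0}^{2} e^(−μ) μ^j/j! ≈ 0.2531.

0.2531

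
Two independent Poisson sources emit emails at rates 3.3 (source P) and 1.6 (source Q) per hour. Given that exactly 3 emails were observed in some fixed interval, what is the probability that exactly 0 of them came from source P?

0.0348

Given the total, each event is independently from source P with probability p = λ_P/(λ_P+λ_Q) = 3.3/4.9 ≈ 0.6735.
So K ~ Binomial(3, 3.3/4.9): P(K = 0) = C(3,0) · (3.3/4.9)^0 · (1.6/4.9)^3 ≈ 0.0348.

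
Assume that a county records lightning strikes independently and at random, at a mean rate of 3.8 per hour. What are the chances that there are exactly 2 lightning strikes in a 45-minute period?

Over the interval, μ = 3.8 × 0.75 = 2.85 (a 45-minute period = 0.75 hours).
P(N = 2) = e^(−μ) μ^2/2! = e^(−2.85) · 2.85^2/2 ≈ 0.2349.

0.2349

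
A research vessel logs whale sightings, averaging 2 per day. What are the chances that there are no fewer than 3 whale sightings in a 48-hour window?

0.7619

Over the interval, μ = 2 × 2 = 4 (a 48-hour window = 2 days).
P(N ≥ 3) = 1 − P(N ≤ 2) = 1 − Σ_{j=0}^{2} e^(−μ) μ^j/j! ≈ 0.7619.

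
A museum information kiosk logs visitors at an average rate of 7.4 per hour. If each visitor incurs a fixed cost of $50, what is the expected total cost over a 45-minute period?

E[N] = 7.4 × 0.75 = 5.55 (a 45-minute period = 0.75 hours); E[cost] = 5.55 × $50 = $277.5.

$277.5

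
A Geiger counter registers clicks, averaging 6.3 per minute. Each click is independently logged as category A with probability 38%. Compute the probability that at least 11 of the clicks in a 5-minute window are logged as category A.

0.6496

Thinning: the clicks that are logged as category A themselves form a Poisson process with rate 0.38 × 6.3 = 2.394 per minute.
Over the interval, μ = 2.394 × 5 = 11.97 (a 5-minute window = 5 minutes).
P(N ≥ 11) = 1 − P(N ≤ 10) ≈ 0.6496.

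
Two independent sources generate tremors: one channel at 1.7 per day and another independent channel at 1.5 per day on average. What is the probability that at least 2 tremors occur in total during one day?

0.8288

Independent Poisson processes superpose: combined rate λ = 1.7 + 1.5 = 3.2 per day.
So μ = 3.2.
P(N ≥ 2) = 1 − P(N ≤ 1) ≈ 0.8288.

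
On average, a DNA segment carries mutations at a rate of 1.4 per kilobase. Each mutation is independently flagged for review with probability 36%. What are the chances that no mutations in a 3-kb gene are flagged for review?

Thinning: the mutations that are flagged for review themselves form a Poisson process with rate 0.36 × 1.4 = 0.504 per kilobase.
Over the interval, μ = 0.504 × 3 = 1.512 (a 3-kb gene = 3 kilobases).
P(N = 0) = e^(−1.512) · 1.512^0/0! ≈ 0.2205.

0.2205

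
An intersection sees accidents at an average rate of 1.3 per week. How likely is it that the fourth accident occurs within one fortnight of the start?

Over the interval, μ = 1.3 × 2 = 2.6 (a fortnight = 2 weeks).
The fourth arrival falls in the interval iff at least 4 events occur there: P(S_4 ≤ t) = P(N ≥ 4) = 1 − P(N ≤ 3) ≈ 0.2640.

0.2640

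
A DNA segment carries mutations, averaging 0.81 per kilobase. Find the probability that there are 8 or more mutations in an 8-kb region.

0.3243

Over the interval, μ = 0.81 × 8 = 6.48 (an 8-kb region = 8 kilobases).
P(N ≥ 8) = 1 − P(N ≤ 7) = 1 − Σ_{j=0}^{7} e^(−μ) μ^j/j! ≈ 0.3243.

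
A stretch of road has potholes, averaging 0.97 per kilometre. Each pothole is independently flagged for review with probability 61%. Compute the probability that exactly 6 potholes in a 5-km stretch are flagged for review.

Thinning: the potholes that are flagged for review themselves form a Poisson process with rate 0.61 × 0.97 = 0.5917 per kilometre.
Over the interval, μ = 0.5917 × 5 = 2.9585 (a 5-km stretch = 5 kilometres).
P(N = 6) = e^(−2.9585) · 2.9585^6/6! ≈ 0.0483.

0.0483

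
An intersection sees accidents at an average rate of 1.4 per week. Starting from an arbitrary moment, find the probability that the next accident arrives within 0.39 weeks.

Inter-arrival times are exponential with rate λ = 1.4 per week.
P(T ≤ 0.39) = 1 − e^(−λt) = 1 − e^(−1.4 × 0.39) = 1 − e^(−0.546) ≈ 0.4207.

0.4207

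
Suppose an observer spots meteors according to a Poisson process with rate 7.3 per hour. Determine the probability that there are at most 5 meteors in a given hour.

With mean μ = 7.3 per hour,
P(N ≤ 5) = Σ_{j=0}^{5} e^(−μ) μ^j/j! ≈ 0.2640.

0.2640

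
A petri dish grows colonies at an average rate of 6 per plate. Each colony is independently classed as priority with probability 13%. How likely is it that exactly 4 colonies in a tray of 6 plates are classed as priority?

Thinning: the colonies that are classed as priority themselves form a Poisson process with rate 0.13 × 6 = 0.78 per plate.
Over the interval, μ = 0.78 × 6 = 4.68 (a tray of 6 plates = 6 plates).
P(N = 4) = e^(−4.68) · 4.68^4/4! ≈ 0.1855.

0.1855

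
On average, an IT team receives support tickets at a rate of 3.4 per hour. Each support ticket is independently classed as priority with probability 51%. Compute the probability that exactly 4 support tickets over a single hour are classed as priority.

Thinning: the support tickets that are classed as priority themselves form a Poisson process with rate 0.51 × 3.4 = 1.734 per hour.
So μ = 1.734.
P(N = 4) = e^(−1.734) · 1.734^4/4! ≈ 0.0665.

0.0665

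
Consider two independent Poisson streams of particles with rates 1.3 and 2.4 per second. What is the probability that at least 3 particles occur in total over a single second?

Independent Poisson processes superpose: combined rate λ = 1.3 + 2.4 = 3.7 per second.
So μ = 3.7.
P(N ≥ 3) = 1 − P(N ≤ 2) ≈ 0.7146.

0.7146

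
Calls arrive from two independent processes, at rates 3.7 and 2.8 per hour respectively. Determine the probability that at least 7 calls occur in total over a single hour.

Independent Poisson processes superpose: combined rate λ = 3.7 + 2.8 = 6.5 per hour.
So μ = 6.5.
P(N ≥ 7) = 1 − P(N ≤ 6) ≈ 0.4735.

0.4735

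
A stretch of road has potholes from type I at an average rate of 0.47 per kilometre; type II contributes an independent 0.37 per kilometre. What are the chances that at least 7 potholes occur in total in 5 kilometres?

0.1325

Independent Poisson processes superpose: combined rate λ = 0.47 + 0.37 = 0.84 per kilometre.
Over the interval, μ = 0.84 × 5 = 4.2 (5 kilometres).
P(N ≥ 7) = 1 − P(N ≤ 6) ≈ 0.1325.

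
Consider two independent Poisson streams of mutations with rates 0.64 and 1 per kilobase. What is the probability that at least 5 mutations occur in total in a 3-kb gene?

0.5454

Independent Poisson processes superpose: combined rate λ = 0.64 + 1 = 1.64 per kilobase.
Over the interval, μ = 1.64 × 3 = 4.92 (a 3-kb gene = 3 kilobases).
P(N ≥ 5) = 1 − P(N ≤ 4) ≈ 0.5454.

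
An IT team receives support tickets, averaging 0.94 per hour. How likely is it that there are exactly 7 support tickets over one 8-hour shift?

0.1463

Over the interval, μ = 0.94 × 8 = 7.52 (an 8-hour shift = 8 hours).
P(N = 7) = e^(−μ) μ^7/7! = e^(−7.52) · 7.52^7/5040 ≈ 0.1463.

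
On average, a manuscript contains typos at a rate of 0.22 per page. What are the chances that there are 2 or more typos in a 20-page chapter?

Over the interval, μ = 0.22 × 20 = 4.4 (a 20-page chapter = 20 pages).
P(N ≥ 2) = 1 − P(N ≤ 1) = 1 − Σ_{j=0}^{1} e^(−μ) μ^j/j! ≈ 0.9337.

0.9337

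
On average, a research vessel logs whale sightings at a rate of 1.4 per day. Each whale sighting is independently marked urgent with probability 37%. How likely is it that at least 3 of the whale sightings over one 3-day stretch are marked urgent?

0.2048

Thinning: the whale sightings that are marked urgent themselves form a Poisson process with rate 0.37 × 1.4 = 0.518 per day.
Over the interval, μ = 0.518 × 3 = 1.554 (a 3-day stretch = 3 days).
P(N ≥ 3) = 1 − P(N ≤ 2) ≈ 0.2048.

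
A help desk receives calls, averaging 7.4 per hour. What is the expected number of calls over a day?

E[N] = λt = 7.4 × 24 = 177.6 (a day = 24 hours).

177.6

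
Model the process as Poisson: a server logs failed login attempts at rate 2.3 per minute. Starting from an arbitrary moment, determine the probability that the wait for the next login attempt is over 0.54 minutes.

0.2888

The wait for the next event is exponential with rate λ = 2.3 per minute.
P(T > 0.54) = e^(−λt) = e^(−2.3 × 0.54) = e^(−1.242) ≈ 0.2888.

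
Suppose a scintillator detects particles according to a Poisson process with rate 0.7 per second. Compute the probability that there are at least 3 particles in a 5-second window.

Over the interval, μ = 0.7 × 5 = 3.5 (a 5-second window = 5 seconds).
P(N ≥ 3) = 1 − P(N ≤ 2) = 1 − Σ_{j=0}^{2} e^(−μ) μ^j/j! ≈ 0.6792.

0.6792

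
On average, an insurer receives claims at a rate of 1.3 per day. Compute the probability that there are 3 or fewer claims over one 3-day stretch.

Over the interval, μ = 1.3 × 3 = 3.9 (a 3-day stretch = 3 days).
P(N ≤ 3) = Σ_{j=0}^{3} e^(−μ) μ^j/j! ≈ 0.4532.

0.4532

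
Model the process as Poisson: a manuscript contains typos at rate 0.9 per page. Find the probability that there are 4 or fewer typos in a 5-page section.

Over the interval, μ = 0.9 × 5 = 4.5 (a 5-page section = 5 pages).
P(N ≤ 4) = Σ_{j=0}^{4} e^(−μ) μ^j/j! ≈ 0.5321.

0.5321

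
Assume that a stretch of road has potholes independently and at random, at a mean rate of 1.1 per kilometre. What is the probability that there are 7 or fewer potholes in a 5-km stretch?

0.8095

Over the interval, μ = 1.1 × 5 = 5.5 (a 5-km stretch = 5 kilometres).
P(N ≤ 7) = Σ_{j=0}^{7} e^(−μ) μ^j/j! ≈ 0.8095.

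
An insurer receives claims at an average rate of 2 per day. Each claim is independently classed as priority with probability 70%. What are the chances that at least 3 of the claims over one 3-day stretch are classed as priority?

0.7898

Thinning: the claims that are classed as priority themselves form a Poisson process with rate 0.7 × 2 = 1.4 per day.
Over the interval, μ = 1.4 × 3 = 4.2 (a 3-day stretch = 3 days).
P(N ≥ 3) = 1 − P(N ≤ 2) ≈ 0.7898.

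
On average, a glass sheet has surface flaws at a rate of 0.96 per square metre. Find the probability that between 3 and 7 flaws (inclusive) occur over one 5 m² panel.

0.7441

Over the interval, μ = 0.96 × 5 = 4.8 (a 5 m² panel = 5 square metres).
P(3 ≤ N ≤ 7) = Σ_{j=3}^{7} e^(−4.8) · 4.8^j/j! ≈ 0.7441.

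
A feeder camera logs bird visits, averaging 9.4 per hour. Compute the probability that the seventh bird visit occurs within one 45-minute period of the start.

0.5577

Over the interval, μ = 9.4 × 0.75 = 7.05 (a 45-minute period = 0.75 hours).
The seventh arrival falls in the interval iff at least 7 events occur there: P(S_7 ≤ t) = P(N ≥ 7) = 1 − P(N ≤ 6) ≈ 0.5577.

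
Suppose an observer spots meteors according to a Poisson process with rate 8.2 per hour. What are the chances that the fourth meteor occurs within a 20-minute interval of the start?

0.2933

Over the interval, μ = 8.2 × 1/3 ≈ 2.73333 (a 20-minute interval = 1/3 hours).
The fourth arrival falls in the interval iff at least 4 events occur there: P(S_4 ≤ t) = P(N ≥ 4) = 1 − P(N ≤ 3) ≈ 0.2933.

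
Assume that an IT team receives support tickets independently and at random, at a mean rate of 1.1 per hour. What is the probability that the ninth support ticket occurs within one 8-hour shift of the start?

Over the interval, μ = 1.1 × 8 = 8.8 (an 8-hour shift = 8 hours).
The ninth arrival falls in the interval iff at least 9 events occur there: P(S_9 ≤ t) = P(N ≥ 9) = 1 − P(N ≤ 8) ≈ 0.5177.

0.5177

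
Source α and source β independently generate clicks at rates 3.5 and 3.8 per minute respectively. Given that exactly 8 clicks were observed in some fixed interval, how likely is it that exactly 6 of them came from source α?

Given the total, each event is independently from source α with probability p = λ_α/(λ_α+λ_β) = 3.5/7.3 ≈ 0.4795.
So K ~ Binomial(8, 3.5/7.3): P(K = 6) = C(8,6) · (3.5/7.3)^6 · (3.8/7.3)^2 ≈ 0.0922.

0.0922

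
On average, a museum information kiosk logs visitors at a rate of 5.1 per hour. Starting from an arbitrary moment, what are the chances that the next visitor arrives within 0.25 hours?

Inter-arrival times are exponential with rate λ = 5.1 per hour.
P(T ≤ 0.25) = 1 − e^(−λt) = 1 − e^(−5.1 × 0.25) = 1 − e^(−1.275) ≈ 0.7206.

0.7206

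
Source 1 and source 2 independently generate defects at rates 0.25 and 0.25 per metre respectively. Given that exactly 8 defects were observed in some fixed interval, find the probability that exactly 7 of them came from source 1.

Given the total, each event is independently from source 1 with probability p = λ_1/(λ_1+λ_2) = 0.25/0.5 = 0.5000.
So K ~ Binomial(8, 0.25/0.5): P(K = 7) = C(8,7) · (0.25/0.5)^7 · (0.25/0.5)^1 ≈ 0.0312.

0.0312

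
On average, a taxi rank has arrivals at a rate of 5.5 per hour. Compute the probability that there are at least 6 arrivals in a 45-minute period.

0.2347

Over the interval, μ = 5.5 × 0.75 = 4.125 (a 45-minute period = 0.75 hours).
P(N ≥ 6) = 1 − P(N ≤ 5) = 1 − Σ_{j=0}^{5} e^(−μ) μ^j/j! ≈ 0.2347.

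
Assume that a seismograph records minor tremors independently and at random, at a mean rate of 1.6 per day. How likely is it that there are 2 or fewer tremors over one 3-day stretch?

0.1425

Over the interval, μ = 1.6 × 3 = 4.8 (a 3-day stretch = 3 days).
P(N ≤ 2) = Σ_{j=0}^{2} e^(−μ) μ^j/j! ≈ 0.1425.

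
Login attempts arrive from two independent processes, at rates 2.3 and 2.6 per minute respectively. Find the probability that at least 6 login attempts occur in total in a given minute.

Independent Poisson processes superpose: combined rate λ = 2.3 + 2.6 = 4.9 per minute.
So μ = 4.9.
P(N ≥ 6) = 1 − P(N ≤ 5) ≈ 0.3665.

0.3665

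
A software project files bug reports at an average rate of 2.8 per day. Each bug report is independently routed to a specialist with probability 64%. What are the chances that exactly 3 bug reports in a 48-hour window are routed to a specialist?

0.2130

Thinning: the bug reports that are routed to a specialist themselves form a Poisson process with rate 0.64 × 2.8 = 1.792 per day.
Over the interval, μ = 1.792 × 2 = 3.584 (a 48-hour window = 2 days).
P(N = 3) = e^(−3.584) · 3.584^3/3! ≈ 0.2130.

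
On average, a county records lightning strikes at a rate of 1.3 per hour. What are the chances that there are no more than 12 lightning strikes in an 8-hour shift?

Over the interval, μ = 1.3 × 8 = 10.4 (an 8-hour shift = 8 hours).
P(N ≤ 12) = Σ_{j=0}^{12} e^(−μ) μ^j/j! ≈ 0.7522.

0.7522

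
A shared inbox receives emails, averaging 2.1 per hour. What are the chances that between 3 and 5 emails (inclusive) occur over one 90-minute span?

0.5098

Over the interval, μ = 2.1 × 1.5 = 3.15 (a 90-minute span = 1.5 hours).
P(3 ≤ N ≤ 5) = Σ_{j=3}^{5} e^(−3.15) · 3.15^j/j! ≈ 0.5098.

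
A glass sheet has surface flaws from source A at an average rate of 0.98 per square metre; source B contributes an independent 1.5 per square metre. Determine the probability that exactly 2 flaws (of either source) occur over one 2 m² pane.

0.0863

Independent Poisson processes superpose: combined rate λ = 0.98 + 1.5 = 2.48 per square metre.
Over the interval, μ = 2.48 × 2 = 4.96 (a 2 m² pane = 2 square metres).
P(N = 2) = e^(−4.96) · 4.96^2/2! ≈ 0.0863.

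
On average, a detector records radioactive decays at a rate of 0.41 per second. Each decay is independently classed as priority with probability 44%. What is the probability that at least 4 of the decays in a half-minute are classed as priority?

Thinning: the decays that are classed as priority themselves form a Poisson process with rate 0.44 × 0.41 = 0.1804 per second.
Over the interval, μ = 0.1804 × 30 = 5.412 (a half-minute = 30 seconds).
P(N ≥ 4) = 1 − P(N ≤ 3) ≈ 0.7881.

0.7881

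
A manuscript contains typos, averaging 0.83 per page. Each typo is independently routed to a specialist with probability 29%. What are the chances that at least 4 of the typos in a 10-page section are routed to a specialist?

Thinning: the typos that are routed to a specialist themselves form a Poisson process with rate 0.29 × 0.83 = 0.2407 per page.
Over the interval, μ = 0.2407 × 10 = 2.407 (a 10-page section = 10 pages).
P(N ≥ 4) = 1 − P(N ≤ 3) ≈ 0.2227.

0.2227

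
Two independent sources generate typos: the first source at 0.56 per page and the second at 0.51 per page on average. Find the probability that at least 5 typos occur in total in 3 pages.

Independent Poisson processes superpose: combined rate λ = 0.56 + 0.51 = 1.07 per page.
Over the interval, μ = 1.07 × 3 = 3.21 (3 pages).
P(N ≥ 5) = 1 − P(N ≤ 4) ≈ 0.2212.

0.2212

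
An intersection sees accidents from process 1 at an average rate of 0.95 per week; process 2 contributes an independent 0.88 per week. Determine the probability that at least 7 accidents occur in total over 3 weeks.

Independent Poisson processes superpose: combined rate λ = 0.95 + 0.88 = 1.83 per week.
Over the interval, μ = 1.83 × 3 = 5.49 (3 weeks).
P(N ≥ 7) = 1 − P(N ≤ 6) ≈ 0.3124.

0.3124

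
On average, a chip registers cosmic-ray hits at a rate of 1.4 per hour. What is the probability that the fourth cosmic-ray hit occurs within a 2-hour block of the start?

0.3081

Over the interval, μ = 1.4 × 2 = 2.8 (a 2-hour block = 2 hours).
The fourth arrival falls in the interval iff at least 4 events occur there: P(S_4 ≤ t) = P(N ≥ 4) = 1 − P(N ≤ 3) ≈ 0.3081.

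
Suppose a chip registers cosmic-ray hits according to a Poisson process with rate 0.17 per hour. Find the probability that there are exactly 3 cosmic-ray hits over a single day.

Over the interval, μ = 0.17 × 24 = 4.08 (a day = 24 hours).
P(N = 3) = e^(−μ) μ^3/3! = e^(−4.08) · 4.08^3/6 ≈ 0.1914.

0.1914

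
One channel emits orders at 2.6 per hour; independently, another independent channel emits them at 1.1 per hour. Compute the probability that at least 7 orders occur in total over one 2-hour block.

0.6080

Independent Poisson processes superpose: combined rate λ = 2.6 + 1.1 = 3.7 per hour.
Over the interval, μ = 3.7 × 2 = 7.4 (a 2-hour block = 2 hours).
P(N ≥ 7) = 1 − P(N ≤ 6) ≈ 0.6080.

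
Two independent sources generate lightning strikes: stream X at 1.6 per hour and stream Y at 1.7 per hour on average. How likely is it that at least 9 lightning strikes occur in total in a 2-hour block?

Independent Poisson processes superpose: combined rate λ = 1.6 + 1.7 = 3.3 per hour.
Over the interval, μ = 3.3 × 2 = 6.6 (a 2-hour block = 2 hours).
P(N ≥ 9) = 1 − P(N ≤ 8) ≈ 0.2204.

0.2204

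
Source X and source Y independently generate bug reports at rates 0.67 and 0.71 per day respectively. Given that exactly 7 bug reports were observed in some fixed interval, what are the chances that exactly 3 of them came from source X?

Given the total, each event is independently from source X with probability p = λ_X/(λ_X+λ_Y) = 0.67/1.38 ≈ 0.4855.
So K ~ Binomial(7, 0.67/1.38): P(K = 3) = C(7,3) · (0.67/1.38)^3 · (0.71/1.38)^4 ≈ 0.2807.

0.2807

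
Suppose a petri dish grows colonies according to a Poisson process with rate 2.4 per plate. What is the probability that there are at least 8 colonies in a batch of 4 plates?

Over the interval, μ = 2.4 × 4 = 9.6 (a batch of 4 plates = 4 plates).
P(N ≥ 8) = 1 − P(N ≤ 7) = 1 − Σ_{j=0}^{7} e^(−μ) μ^j/j! ≈ 0.7416.

0.7416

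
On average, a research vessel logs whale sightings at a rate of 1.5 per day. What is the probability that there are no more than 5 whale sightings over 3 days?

0.7029

Over the interval, μ = 1.5 × 3 = 4.5 (3 days).
P(N ≤ 5) = Σ_{j=0}^{5} e^(−μ) μ^j/j! ≈ 0.7029.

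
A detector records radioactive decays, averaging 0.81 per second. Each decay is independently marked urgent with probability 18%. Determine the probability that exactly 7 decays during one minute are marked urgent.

0.1235

Thinning: the decays that are marked urgent themselves form a Poisson process with rate 0.18 × 0.81 = 0.1458 per second.
Over the interval, μ = 0.1458 × 60 = 8.748 (a minute = 60 seconds).
P(N = 7) = e^(−8.748) · 8.748^7/7! ≈ 0.1235.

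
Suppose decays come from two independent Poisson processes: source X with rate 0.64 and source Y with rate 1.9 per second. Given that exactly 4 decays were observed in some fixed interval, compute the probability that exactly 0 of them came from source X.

0.3131

Given the total, each event is independently from source X with probability p = λ_X/(λ_X+λ_Y) = 0.64/2.54 ≈ 0.2520.
So K ~ Binomial(4, 0.64/2.54): P(K = 0) = C(4,0) · (0.64/2.54)^0 · (1.9/2.54)^4 ≈ 0.3131.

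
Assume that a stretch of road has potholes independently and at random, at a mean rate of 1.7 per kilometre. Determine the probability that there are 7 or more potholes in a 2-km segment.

Over the interval, μ = 1.7 × 2 = 3.4 (a 2-km segment = 2 kilometres).
P(N ≥ 7) = 1 − P(N ≤ 6) = 1 − Σ_{j=0}^{6} e^(−μ) μ^j/j! ≈ 0.0579.

0.0579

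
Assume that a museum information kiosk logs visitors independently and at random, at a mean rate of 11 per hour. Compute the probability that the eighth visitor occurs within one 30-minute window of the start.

Over the interval, μ = 11 × 0.5 = 5.5 (a 30-minute window = 0.5 hours).
The eighth arrival falls in the interval iff at least 8 events occur there: P(S_8 ≤ t) = P(N ≥ 8) = 1 − P(N ≤ 7) ≈ 0.1905.

0.1905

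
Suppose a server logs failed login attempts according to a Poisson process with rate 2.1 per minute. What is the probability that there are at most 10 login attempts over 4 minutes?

0.7743

Over the interval, μ = 2.1 × 4 = 8.4 (4 minutes).
P(N ≤ 10) = Σ_{j=0}^{10} e^(−μ) μ^j/j! ≈ 0.7743.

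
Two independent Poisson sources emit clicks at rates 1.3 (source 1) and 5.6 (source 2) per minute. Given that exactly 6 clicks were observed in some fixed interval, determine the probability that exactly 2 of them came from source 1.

Given the total, each event is independently from source 1 with probability p = λ_1/(λ_1+λ_2) = 1.3/6.9 ≈ 0.1884.
So K ~ Binomial(6, 1.3/6.9): P(K = 2) = C(6,2) · (1.3/6.9)^2 · (5.6/6.9)^4 ≈ 0.2310.

0.2310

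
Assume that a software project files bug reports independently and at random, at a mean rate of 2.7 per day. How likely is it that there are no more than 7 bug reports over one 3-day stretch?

0.4391

Over the interval, μ = 2.7 × 3 = 8.1 (a 3-day stretch = 3 days).
P(N ≤ 7) = Σ_{j=0}^{7} e^(−μ) μ^j/j! ≈ 0.4391.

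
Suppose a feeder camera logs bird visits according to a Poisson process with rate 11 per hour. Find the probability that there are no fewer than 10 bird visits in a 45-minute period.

Over the interval, μ = 11 × 0.75 = 8.25 (a 45-minute period = 0.75 hours).
P(N ≥ 10) = 1 − P(N ≤ 9) = 1 − Σ_{j=0}^{9} e^(−μ) μ^j/j! ≈ 0.3148.

0.3148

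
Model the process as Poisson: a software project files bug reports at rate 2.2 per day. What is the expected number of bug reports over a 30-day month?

66

E[N] = λt = 2.2 × 30 = 66 (a 30-day month = 30 days).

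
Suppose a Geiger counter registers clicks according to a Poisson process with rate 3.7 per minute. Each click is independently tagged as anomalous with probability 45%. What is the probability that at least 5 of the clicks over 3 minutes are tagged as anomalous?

0.5586

Thinning: the clicks that are tagged as anomalous themselves form a Poisson process with rate 0.45 × 3.7 = 1.665 per minute.
Over the interval, μ = 1.665 × 3 = 4.995 (3 minutes).
P(N ≥ 5) = 1 − P(N ≤ 4) ≈ 0.5586.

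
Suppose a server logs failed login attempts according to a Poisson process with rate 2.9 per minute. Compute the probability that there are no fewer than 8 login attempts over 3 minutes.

Over the interval, μ = 2.9 × 3 = 8.7 (3 minutes).
P(N ≥ 8) = 1 − P(N ≤ 7) = 1 − Σ_{j=0}^{7} e^(−μ) μ^j/j! ≈ 0.6398.

0.6398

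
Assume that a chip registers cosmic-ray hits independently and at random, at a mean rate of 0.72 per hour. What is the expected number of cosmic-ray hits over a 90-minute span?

1.08

E[N] = λt = 0.72 × 1.5 = 1.08 (a 90-minute span = 1.5 hours).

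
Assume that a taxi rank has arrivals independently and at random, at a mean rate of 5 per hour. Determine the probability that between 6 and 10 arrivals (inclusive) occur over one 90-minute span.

0.6208

Over the interval, μ = 5 × 1.5 = 7.5 (a 90-minute span = 1.5 hours).
P(6 ≤ N ≤ 10) = Σ_{j=6}^{10} e^(−7.5) · 7.5^j/j! ≈ 0.6208.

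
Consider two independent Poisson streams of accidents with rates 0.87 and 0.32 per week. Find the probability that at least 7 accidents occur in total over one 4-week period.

0.2036

Independent Poisson processes superpose: combined rate λ = 0.87 + 0.32 = 1.19 per week.
Over the interval, μ = 1.19 × 4 = 4.76 (a 4-week period = 4 weeks).
P(N ≥ 7) = 1 − P(N ≤ 6) ≈ 0.2036.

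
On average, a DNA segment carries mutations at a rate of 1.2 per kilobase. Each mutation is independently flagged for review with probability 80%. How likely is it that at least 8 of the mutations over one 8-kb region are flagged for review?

0.5016

Thinning: the mutations that are flagged for review themselves form a Poisson process with rate 0.8 × 1.2 = 0.96 per kilobase.
Over the interval, μ = 0.96 × 8 = 7.68 (an 8-kb region = 8 kilobases).
P(N ≥ 8) = 1 − P(N ≤ 7) ≈ 0.5016.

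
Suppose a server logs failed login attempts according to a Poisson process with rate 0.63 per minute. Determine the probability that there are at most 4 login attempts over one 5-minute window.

Over the interval, μ = 0.63 × 5 = 3.15 (a 5-minute window = 5 minutes).
P(N ≤ 4) = Σ_{j=0}^{4} e^(−μ) μ^j/j! ≈ 0.7895.

0.7895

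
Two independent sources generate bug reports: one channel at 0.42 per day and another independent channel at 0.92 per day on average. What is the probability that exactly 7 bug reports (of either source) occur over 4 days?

0.1186

Independent Poisson processes superpose: combined rate λ = 0.42 + 0.92 = 1.34 per day.
Over the interval, μ = 1.34 × 4 = 5.36 (4 days).
P(N = 7) = e^(−5.36) · 5.36^7/7! ≈ 0.1186.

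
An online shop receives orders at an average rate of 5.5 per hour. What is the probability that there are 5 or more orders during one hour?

0.6425

With mean μ = 5.5 per hour,
P(N ≥ 5) = 1 − P(N ≤ 4) = 1 − Σ_{j=0}^{4} e^(−μ) μ^j/j! ≈ 0.6425.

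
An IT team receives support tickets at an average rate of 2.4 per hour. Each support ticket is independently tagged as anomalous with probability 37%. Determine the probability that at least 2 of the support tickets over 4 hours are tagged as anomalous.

Thinning: the support tickets that are tagged as anomalous themselves form a Poisson process with rate 0.37 × 2.4 = 0.888 per hour.
Over the interval, μ = 0.888 × 4 = 3.552 (4 hours).
P(N ≥ 2) = 1 − P(N ≤ 1) ≈ 0.8695.

0.8695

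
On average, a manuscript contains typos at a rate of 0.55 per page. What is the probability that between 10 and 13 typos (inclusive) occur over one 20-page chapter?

Over the interval, μ = 0.55 × 20 = 11 (a 20-page chapter = 20 pages).
P(10 ≤ N ≤ 13) = Σ_{j=10}^{13} e^(−11) · 11^j/j! ≈ 0.4408.

0.4408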